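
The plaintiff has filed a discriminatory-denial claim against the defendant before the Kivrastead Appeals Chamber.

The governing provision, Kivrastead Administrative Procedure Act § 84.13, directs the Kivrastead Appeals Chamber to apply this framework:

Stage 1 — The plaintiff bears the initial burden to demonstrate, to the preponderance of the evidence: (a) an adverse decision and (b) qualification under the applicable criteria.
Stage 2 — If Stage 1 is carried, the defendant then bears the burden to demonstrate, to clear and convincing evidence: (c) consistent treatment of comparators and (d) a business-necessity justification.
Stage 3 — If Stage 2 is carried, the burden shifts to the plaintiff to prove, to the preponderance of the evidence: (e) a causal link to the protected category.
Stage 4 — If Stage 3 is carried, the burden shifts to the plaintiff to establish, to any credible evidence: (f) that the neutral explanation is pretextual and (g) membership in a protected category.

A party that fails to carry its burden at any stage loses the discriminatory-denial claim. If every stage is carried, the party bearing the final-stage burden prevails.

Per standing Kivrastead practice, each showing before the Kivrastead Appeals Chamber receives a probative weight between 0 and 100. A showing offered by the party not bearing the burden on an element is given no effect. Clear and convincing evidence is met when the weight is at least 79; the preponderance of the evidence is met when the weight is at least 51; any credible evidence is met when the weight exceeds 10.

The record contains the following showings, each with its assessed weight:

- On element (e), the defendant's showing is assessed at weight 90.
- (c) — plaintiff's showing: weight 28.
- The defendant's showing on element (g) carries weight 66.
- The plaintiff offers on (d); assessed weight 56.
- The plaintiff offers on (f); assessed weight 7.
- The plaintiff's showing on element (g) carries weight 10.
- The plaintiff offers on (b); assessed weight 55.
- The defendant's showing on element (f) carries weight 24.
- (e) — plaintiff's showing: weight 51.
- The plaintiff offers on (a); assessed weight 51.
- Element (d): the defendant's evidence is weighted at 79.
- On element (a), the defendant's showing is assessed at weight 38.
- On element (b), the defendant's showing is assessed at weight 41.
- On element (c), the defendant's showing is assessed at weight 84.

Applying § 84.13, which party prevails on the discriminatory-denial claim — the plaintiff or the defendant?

defendant

At Stage 1 the plaintiff must meet the preponderance of the evidence (weight is at least 51): on (a) the weight is 51 (the defendant's 38 is given no effect), ≥ 51, so (a) meets the standard; on (b) the weight is 55 (the defendant's 41 is given no effect), ≥ 51, so (b) meets the standard.
  Stage 1 is satisfied; the onus moves to the defendant.
At Stage 2 the defendant must meet clear and convincing evidence (weight is at least 79): on (c) the weight is 84 (the plaintiff's 28 is given no effect), which does reach 79, so (c) meets the standard; on (d) the weight is 79 (the plaintiff's 56 is given no effect), ≥ 79, so (d) meets the standard.
  Stage 2 carried; the burden shifts to the plaintiff.
At Stage 3 the plaintiff must meet the preponderance of the evidence (weight is at least 51): on (e) the weight is 51 (the defendant's 90 is given no effect), which does reach 51, so (e) meets the standard.
  Stage 3 carried; the burden remains with the plaintiff.
At Stage 4 the plaintiff must meet any credible evidence (weight exceeds 10): on (f) the weight is 7 (the defendant's 24 is given no effect), ≤ 10, so (f) does not meet the standard; on (g) the weight is 10 (the defendant's 66 is given no effect), which does not exceed 10, so (g) does not meet the standard.
  Not every element is met, so the plaintiff fails to carry Stage 4.
The analysis ends at Stage 4; the defendant prevails.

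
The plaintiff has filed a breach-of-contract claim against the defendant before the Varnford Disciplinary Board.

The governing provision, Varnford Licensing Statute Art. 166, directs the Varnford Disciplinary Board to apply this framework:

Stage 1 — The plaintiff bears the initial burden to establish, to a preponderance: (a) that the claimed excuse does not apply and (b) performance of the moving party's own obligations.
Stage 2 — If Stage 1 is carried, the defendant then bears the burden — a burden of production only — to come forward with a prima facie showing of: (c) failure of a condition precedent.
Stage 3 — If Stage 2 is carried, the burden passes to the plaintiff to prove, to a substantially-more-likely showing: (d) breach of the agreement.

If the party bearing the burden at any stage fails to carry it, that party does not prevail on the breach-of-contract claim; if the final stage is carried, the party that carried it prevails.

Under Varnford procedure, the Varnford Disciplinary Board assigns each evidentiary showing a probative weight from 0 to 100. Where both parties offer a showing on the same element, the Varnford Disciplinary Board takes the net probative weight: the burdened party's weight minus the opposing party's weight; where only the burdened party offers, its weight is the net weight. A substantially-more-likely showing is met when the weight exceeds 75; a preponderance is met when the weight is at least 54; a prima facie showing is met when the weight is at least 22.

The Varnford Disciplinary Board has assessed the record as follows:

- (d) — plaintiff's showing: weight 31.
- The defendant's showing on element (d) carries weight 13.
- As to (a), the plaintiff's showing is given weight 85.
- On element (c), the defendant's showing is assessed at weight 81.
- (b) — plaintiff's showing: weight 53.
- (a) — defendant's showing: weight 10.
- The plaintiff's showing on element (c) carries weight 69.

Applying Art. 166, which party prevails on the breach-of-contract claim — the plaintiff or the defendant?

Stage 1 (plaintiff, a preponderance, weight is at least 54): (a) net 85−10=75 ≥ 54 — meets; (b) 53 < 54 — fails.
  Not every element is met, so the plaintiff fails to carry Stage 1.
The defendant prevails.

defendant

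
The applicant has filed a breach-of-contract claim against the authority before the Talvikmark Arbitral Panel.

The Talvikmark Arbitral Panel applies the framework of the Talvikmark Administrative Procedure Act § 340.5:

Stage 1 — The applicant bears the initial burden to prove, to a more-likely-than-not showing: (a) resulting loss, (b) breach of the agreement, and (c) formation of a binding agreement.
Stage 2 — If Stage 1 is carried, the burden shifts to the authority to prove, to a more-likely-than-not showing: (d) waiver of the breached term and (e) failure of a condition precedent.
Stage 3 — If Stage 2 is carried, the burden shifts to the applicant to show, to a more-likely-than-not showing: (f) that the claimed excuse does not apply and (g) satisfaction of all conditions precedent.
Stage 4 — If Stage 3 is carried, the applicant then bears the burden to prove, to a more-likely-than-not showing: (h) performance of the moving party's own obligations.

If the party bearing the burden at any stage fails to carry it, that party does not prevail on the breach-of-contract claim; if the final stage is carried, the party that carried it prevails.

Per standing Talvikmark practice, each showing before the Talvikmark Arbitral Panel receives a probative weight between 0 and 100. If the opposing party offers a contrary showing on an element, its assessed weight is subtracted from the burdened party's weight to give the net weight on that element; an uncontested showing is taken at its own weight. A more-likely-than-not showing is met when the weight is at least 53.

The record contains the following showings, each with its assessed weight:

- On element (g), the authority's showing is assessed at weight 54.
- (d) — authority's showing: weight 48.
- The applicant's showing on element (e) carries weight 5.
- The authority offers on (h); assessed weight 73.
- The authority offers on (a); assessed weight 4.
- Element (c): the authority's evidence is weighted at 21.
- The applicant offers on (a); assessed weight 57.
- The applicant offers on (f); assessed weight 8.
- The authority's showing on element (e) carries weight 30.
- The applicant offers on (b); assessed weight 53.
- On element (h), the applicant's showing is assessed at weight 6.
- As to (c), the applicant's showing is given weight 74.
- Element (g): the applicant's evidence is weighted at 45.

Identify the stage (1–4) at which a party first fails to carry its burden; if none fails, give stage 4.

Stage 1 — burden on applicant; standard: a more-likely-than-not showing (weight is at least 53).
    (a): 57 − 4 = 53 ≥ 53 [met]
    (b): 53 ≥ 53 [met]
    (c): 74 − 21 = 53 ≥ 53 [met]
  Stage 1 is satisfied; the onus moves to the authority.
Stage 2 — burden on authority; standard: a more-likely-than-not showing (weight is at least 53).
    (d): 48 < 53 [not met]
    (e): 30 − 5 = 25 < 53 [not met]
  Not every element is met, so the authority fails to carry Stage 2.
The applicant prevails.

stage 2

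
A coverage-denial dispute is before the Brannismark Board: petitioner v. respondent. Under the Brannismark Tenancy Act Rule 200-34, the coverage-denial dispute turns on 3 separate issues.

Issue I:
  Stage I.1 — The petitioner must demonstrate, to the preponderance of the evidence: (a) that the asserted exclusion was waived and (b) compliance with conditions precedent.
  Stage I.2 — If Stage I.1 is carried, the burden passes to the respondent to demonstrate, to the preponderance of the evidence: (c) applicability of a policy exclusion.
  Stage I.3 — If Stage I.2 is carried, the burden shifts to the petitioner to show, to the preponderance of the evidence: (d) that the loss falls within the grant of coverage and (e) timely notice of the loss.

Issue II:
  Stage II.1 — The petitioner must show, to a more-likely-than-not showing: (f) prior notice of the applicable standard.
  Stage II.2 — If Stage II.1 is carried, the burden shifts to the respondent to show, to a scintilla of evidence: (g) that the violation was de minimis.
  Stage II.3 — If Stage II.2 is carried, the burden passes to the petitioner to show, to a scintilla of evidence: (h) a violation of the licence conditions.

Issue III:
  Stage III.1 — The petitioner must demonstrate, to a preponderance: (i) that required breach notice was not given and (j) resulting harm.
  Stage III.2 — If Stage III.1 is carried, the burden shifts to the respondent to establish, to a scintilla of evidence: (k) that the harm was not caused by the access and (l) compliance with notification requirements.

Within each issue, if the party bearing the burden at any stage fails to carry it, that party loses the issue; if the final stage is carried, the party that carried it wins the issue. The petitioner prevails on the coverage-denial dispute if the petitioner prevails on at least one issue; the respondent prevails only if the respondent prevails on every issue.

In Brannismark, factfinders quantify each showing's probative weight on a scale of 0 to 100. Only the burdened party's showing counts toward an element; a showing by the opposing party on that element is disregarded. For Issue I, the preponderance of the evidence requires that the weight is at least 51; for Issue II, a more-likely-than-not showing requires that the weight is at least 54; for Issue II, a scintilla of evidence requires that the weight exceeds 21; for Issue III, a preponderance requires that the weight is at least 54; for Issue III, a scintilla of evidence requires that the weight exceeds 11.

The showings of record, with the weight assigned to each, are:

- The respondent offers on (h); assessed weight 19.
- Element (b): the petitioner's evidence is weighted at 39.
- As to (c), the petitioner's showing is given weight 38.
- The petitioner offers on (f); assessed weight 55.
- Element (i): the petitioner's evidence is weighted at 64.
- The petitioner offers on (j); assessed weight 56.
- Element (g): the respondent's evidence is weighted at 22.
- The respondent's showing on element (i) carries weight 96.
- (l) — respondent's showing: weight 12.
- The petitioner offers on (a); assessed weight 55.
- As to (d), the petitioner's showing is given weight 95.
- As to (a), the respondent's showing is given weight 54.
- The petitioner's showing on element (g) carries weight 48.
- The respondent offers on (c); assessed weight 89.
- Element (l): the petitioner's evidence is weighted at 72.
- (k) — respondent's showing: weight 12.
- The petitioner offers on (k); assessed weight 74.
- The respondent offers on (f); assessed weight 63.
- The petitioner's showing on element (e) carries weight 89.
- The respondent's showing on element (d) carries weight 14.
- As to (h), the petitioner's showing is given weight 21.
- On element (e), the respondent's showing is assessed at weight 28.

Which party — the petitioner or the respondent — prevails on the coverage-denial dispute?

— Issue I —
At Stage I.1 the petitioner must meet the preponderance of the evidence (weight is at least 51): on (a) the weight is 55 (the respondent's 54 is given no effect), which does reach 51, so (a) meets the standard; on (b) the weight is 39, which does not reach 51, so (b) does not meet the standard.
  Not every element is met, so the petitioner fails to carry Stage I.1.
The analysis ends at Stage I.1; the respondent prevails on this issue.
— Issue II —
Stage II.1 (petitioner, a more-likely-than-not showing, weight is at least 54): (f) 55 (respondent's 63 disregarded) ≥ 54 — meets.
  The petitioner carries Stage II.1; the respondent now bears the burden.
Stage II.2 (respondent, a scintilla of evidence, weight exceeds 21): (g) 22 (petitioner's 48 disregarded) > 21 — meets.
  The respondent carries Stage II.2; the petitioner now bears the burden.
Stage II.3 (petitioner, a scintilla of evidence, weight exceeds 21): (h) 21 (respondent's 19 disregarded) ≤ 21 — fails.
  Not every element is met, so the petitioner fails to carry Stage II.3.
The respondent prevails on this issue.
— Issue III —
Stage III.1 — burden on petitioner; standard: a preponderance (weight is at least 54).
    (i): 64 (respondent's 96 disregarded) ≥ 54 [met]
    (j): 56 ≥ 54 [met]
  Stage III.1 carried; the burden shifts to the respondent.
Stage III.2 — burden on respondent; standard: a scintilla of evidence (weight exceeds 11).
    (k): 12 (petitioner's 74 disregarded) > 11 [met]
    (l): 12 (petitioner's 72 disregarded) > 11 [met]
  All elements met at the final stage.
Every stage carried; the respondent prevails on this issue.
Per-issue: Issue I → respondent; Issue II → respondent; Issue III → respondent. The petitioner must prevail on at least one issue; overall, the respondent prevails.

respondent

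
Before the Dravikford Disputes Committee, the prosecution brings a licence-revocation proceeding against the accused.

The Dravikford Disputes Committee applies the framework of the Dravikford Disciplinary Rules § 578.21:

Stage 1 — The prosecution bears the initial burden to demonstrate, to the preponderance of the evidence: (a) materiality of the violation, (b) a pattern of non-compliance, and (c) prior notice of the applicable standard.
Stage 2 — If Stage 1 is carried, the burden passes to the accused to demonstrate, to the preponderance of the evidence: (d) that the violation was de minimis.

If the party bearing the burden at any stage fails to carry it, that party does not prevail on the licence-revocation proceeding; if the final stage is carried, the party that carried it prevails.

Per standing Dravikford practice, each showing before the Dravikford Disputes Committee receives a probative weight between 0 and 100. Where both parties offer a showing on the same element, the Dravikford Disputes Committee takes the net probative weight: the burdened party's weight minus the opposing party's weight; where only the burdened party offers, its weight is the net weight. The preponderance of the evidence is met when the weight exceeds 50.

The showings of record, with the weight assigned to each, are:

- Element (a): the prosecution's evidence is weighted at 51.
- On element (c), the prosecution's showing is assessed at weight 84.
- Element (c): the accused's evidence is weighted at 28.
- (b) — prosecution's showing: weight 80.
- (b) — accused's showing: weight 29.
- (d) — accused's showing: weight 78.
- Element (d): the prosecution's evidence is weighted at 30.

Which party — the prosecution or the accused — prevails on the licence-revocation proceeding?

At Stage 1 the prosecution must meet the preponderance of the evidence (weight exceeds 50): on (a) the weight is 51, which does exceed 50, so (a) meets the standard; on (b) the weight is 80 less the opposing 29 gives net 51, > 50, so (b) meets the standard; on (c) the weight is 84 less the opposing 28 gives net 56, which does exceed 50, so (c) meets the standard.
  All elements met. The burden passes to the accused.
At Stage 2 the accused must meet the preponderance of the evidence (weight exceeds 50): on (d) the weight is 78 less the opposing 30 gives net 48, which does not exceed 50, so (d) does not meet the standard.
  Not every element is met, so the accused fails to carry Stage 2.
So the prosecution prevails.

prosecution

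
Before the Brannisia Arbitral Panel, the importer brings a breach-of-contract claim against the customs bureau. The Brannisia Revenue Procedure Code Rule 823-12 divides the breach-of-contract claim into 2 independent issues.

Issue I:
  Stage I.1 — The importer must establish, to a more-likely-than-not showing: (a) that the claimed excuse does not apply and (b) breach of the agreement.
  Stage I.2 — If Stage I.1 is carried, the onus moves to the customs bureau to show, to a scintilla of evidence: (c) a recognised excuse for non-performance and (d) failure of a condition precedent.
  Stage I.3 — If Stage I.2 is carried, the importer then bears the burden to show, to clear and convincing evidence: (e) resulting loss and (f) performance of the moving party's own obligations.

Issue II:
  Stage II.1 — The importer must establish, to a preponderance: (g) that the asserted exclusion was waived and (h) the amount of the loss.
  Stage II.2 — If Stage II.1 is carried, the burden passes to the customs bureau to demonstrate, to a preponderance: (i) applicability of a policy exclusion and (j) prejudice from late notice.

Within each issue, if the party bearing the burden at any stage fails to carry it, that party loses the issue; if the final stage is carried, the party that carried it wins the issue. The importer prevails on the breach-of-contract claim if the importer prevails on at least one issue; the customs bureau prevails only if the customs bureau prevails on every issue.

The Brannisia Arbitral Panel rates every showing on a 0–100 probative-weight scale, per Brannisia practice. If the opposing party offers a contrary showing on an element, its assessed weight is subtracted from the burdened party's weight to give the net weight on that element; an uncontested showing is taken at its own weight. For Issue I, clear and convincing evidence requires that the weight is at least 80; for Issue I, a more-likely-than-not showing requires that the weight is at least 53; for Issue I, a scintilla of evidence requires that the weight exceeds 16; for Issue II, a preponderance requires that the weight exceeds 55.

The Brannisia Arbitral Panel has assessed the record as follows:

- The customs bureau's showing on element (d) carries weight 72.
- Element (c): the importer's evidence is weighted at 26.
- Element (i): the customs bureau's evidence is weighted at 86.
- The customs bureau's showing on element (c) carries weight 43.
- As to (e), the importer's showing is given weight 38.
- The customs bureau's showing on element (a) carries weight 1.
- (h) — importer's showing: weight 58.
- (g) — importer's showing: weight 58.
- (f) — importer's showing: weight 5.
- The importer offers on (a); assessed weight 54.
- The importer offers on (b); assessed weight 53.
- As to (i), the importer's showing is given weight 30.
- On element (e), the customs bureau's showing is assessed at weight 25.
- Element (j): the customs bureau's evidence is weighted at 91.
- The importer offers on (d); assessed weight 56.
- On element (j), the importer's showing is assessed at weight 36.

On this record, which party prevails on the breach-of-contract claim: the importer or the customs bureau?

— Issue I —
At Stage I.1 the importer must meet a more-likely-than-not showing (weight is at least 53): on (a) the weight is 54 less the opposing 1 gives net 53, which does reach 53, so (a) meets the standard; on (b) the weight is 53, ≥ 53, so (b) meets the standard.
  The importer carries Stage I.1; the customs bureau now bears the burden.
At Stage I.2 the customs bureau must meet a scintilla of evidence (weight exceeds 16): on (c) the weight is 43 less the opposing 26 gives net 17, which does exceed 16, so (c) meets the standard; on (d) the weight is 72 less the opposing 56 gives net 16, which does not exceed 16, so (d) does not meet the standard.
  Stage I.2 not carried; the customs bureau fails its burden.
So the importer prevails on this issue.
— Issue II —
Stage II.1 (importer, a preponderance, weight exceeds 55): (g) 58 > 55 — meets; (h) 58 > 55 — meets.
  All elements met. The burden passes to the customs bureau.
Stage II.2 (customs bureau, a preponderance, weight exceeds 55): (i) net 86−30=56 > 55 — meets; (j) net 91−36=55 ≤ 55 — fails.
  The customs bureau does not carry Stage II.2.
The importer prevails on this issue.
Per-issue: Issue I → importer; Issue II → importer. The importer must prevail on at least one issue; overall, the importer prevails.

importer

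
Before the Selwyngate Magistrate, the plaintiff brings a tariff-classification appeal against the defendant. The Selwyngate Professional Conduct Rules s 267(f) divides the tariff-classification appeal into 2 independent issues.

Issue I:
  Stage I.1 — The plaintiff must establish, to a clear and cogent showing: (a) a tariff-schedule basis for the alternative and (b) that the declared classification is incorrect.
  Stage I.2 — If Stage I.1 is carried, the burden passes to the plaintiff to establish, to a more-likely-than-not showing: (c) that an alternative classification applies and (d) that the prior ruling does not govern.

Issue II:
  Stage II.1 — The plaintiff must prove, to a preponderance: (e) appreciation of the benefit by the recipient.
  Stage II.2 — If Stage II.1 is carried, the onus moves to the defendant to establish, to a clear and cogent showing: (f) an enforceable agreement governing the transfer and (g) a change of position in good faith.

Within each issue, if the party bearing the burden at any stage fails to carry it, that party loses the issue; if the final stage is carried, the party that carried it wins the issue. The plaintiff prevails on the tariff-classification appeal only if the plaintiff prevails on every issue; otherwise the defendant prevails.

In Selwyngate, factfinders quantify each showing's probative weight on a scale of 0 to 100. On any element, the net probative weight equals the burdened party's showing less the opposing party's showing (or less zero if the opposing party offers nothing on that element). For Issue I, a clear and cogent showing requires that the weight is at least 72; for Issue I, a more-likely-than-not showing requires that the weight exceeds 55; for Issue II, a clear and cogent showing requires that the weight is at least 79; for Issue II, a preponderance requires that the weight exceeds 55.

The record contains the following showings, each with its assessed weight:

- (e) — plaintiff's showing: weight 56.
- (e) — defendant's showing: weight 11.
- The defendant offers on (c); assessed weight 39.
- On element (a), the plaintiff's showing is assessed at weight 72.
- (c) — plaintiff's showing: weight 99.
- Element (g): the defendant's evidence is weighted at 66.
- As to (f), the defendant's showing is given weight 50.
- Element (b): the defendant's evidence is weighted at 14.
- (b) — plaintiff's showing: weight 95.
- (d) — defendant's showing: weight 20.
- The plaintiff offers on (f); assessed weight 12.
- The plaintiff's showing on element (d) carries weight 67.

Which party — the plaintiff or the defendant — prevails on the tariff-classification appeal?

defendant

— Issue I —
Stage I.1 — burden on plaintiff; standard: a clear and cogent showing (weight is at least 72).
    (a): 72 ≥ 72 [met]
    (b): 95 − 14 = 81 ≥ 72 [met]
  Stage I.1 is satisfied; the plaintiff continues to bear the burden.
Stage I.2 — burden on plaintiff; standard: a more-likely-than-not showing (weight exceeds 55).
    (c): 99 − 39 = 60 > 55 [met]
    (d): 67 − 20 = 47 ≤ 55 [not met]
  Stage I.2 not carried; the plaintiff fails its burden.
So the defendant prevails on this issue.
— Issue II —
At Stage II.1 the plaintiff must meet a preponderance (weight exceeds 55): on (e) the weight is 56 less the opposing 11 gives net 45, ≤ 55, so (e) does not meet the standard.
  Not every element is met, so the plaintiff fails to carry Stage II.1.
The defendant prevails on this issue.
Per-issue: Issue I → defendant; Issue II → defendant. The plaintiff must prevail on every issue; overall, the defendant prevails.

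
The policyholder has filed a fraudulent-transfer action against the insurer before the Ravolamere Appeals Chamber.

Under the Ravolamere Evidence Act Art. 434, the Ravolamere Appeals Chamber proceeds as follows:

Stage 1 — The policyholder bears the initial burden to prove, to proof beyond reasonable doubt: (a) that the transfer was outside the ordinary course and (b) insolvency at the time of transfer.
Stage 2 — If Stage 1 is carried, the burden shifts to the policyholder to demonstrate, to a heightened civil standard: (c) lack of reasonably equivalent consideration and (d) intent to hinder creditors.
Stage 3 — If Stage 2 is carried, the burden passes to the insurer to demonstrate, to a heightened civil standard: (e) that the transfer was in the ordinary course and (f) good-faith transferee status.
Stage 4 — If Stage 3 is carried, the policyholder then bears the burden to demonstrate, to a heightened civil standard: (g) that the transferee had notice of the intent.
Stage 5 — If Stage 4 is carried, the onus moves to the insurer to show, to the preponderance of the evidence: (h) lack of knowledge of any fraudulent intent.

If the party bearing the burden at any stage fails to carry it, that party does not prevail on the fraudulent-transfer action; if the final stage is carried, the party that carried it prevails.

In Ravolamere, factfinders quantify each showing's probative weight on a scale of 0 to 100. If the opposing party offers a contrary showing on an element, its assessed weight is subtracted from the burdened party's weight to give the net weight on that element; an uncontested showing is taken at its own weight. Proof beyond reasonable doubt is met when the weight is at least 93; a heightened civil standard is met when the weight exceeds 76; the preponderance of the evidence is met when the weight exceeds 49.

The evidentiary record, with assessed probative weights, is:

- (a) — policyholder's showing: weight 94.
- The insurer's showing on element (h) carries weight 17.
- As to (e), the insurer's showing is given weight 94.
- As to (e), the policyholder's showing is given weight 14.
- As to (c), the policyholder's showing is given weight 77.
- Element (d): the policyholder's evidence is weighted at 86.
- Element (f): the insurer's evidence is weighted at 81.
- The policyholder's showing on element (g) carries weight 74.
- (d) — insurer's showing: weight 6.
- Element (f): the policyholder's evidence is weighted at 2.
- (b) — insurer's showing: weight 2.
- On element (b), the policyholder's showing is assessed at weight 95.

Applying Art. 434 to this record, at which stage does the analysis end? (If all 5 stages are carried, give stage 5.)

Stage 1 (policyholder, proof beyond reasonable doubt, weight is at least 93): (a) 94 ≥ 93 — meets; (b) net 95−2=93 ≥ 93 — meets.
  Stage 1 is satisfied; the policyholder continues to bear the burden.
Stage 2 (policyholder, a heightened civil standard, weight exceeds 76): (c) 77 > 76 — meets; (d) net 86−6=80 > 76 — meets.
  All elements met. The burden passes to the insurer.
Stage 3 (insurer, a heightened civil standard, weight exceeds 76): (e) net 94−14=80 > 76 — meets; (f) net 81−2=79 > 76 — meets.
  Stage 3 carried; the burden shifts to the policyholder.
Stage 4 (policyholder, a heightened civil standard, weight exceeds 76): (g) 74 ≤ 76 — fails.
  The policyholder does not carry Stage 4.
The insurer prevails.

stage 4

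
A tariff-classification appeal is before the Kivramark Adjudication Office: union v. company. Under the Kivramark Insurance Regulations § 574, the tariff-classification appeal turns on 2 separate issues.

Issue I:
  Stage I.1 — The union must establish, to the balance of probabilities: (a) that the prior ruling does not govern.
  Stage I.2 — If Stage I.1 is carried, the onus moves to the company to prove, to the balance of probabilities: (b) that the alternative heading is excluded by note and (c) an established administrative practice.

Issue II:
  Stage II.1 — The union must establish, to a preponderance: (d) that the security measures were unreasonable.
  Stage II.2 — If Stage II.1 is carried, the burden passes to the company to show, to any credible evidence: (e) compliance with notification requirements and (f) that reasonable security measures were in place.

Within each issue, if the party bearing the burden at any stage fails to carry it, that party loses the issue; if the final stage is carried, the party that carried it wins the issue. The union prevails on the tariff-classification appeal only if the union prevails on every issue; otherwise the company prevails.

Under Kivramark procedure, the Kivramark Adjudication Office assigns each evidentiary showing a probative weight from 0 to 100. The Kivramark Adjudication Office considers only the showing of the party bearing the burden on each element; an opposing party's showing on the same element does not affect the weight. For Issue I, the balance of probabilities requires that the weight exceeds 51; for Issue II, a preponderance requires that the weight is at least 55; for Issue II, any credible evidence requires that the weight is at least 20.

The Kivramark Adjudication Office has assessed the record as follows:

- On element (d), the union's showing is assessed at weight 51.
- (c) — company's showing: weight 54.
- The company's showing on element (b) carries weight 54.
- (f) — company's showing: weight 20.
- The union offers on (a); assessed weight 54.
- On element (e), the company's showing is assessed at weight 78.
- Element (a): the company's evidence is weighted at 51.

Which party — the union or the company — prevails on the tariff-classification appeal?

company

— Issue I —
Stage I.1 (union, the balance of probabilities, weight exceeds 51): (a) 54 (company's 51 disregarded) > 51 — meets.
  The union carries Stage I.1; the company now bears the burden.
Stage I.2 (company, the balance of probabilities, weight exceeds 51): (b) 54 > 51 — meets; (c) 54 > 51 — meets.
  The company carries the last stage.
With every stage satisfied, the company prevails on this issue.
— Issue II —
Stage II.1 (union, a preponderance, weight is at least 55): (d) 51 < 55 — fails.
  Stage II.1 not carried; the union fails its burden.
The analysis ends at Stage II.1; the company prevails on this issue.
Per-issue: Issue I → company; Issue II → company. The union must prevail on every issue; overall, the company prevails.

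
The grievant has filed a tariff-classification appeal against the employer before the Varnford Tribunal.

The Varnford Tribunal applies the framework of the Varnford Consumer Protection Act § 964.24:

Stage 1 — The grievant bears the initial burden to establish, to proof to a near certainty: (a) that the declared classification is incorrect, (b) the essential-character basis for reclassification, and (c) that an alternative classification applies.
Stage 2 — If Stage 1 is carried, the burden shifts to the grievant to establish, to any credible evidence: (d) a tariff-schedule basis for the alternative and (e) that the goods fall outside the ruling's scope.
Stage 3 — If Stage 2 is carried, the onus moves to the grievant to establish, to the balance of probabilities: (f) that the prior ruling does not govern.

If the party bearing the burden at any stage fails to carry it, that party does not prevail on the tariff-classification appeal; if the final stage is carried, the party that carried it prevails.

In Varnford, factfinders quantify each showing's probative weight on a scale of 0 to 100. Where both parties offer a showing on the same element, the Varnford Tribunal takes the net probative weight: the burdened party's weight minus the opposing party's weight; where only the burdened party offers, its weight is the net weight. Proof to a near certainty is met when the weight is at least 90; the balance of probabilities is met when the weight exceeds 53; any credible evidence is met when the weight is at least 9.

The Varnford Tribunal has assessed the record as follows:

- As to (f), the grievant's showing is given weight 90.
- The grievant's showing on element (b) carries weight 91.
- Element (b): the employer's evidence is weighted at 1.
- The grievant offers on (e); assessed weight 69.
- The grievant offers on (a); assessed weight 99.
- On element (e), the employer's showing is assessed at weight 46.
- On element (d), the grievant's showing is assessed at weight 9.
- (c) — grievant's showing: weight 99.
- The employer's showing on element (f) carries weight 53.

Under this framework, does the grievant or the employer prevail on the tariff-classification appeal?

employer

At Stage 1 the grievant must meet proof to a near certainty (weight is at least 90): on (a) the weight is 99, ≥ 90, so (a) meets the standard; on (b) the weight is 91 less the opposing 1 gives net 90, which does reach 90, so (b) meets the standard; on (c) the weight is 99, which does reach 90, so (c) meets the standard.
  Stage 1 is satisfied; the grievant continues to bear the burden.
At Stage 2 the grievant must meet any credible evidence (weight is at least 9): on (d) the weight is 9, ≥ 9, so (d) meets the standard; on (e) the weight is 69 less the opposing 46 gives net 23, which does reach 9, so (e) meets the standard.
  All elements met. The grievant retains the burden for Stage 3.
At Stage 3 the grievant must meet the balance of probabilities (weight exceeds 53): on (f) the weight is 90 less the opposing 53 gives net 37, which does not exceed 53, so (f) does not meet the standard.
  Not every element is met, so the grievant fails to carry Stage 3.
So the employer prevails.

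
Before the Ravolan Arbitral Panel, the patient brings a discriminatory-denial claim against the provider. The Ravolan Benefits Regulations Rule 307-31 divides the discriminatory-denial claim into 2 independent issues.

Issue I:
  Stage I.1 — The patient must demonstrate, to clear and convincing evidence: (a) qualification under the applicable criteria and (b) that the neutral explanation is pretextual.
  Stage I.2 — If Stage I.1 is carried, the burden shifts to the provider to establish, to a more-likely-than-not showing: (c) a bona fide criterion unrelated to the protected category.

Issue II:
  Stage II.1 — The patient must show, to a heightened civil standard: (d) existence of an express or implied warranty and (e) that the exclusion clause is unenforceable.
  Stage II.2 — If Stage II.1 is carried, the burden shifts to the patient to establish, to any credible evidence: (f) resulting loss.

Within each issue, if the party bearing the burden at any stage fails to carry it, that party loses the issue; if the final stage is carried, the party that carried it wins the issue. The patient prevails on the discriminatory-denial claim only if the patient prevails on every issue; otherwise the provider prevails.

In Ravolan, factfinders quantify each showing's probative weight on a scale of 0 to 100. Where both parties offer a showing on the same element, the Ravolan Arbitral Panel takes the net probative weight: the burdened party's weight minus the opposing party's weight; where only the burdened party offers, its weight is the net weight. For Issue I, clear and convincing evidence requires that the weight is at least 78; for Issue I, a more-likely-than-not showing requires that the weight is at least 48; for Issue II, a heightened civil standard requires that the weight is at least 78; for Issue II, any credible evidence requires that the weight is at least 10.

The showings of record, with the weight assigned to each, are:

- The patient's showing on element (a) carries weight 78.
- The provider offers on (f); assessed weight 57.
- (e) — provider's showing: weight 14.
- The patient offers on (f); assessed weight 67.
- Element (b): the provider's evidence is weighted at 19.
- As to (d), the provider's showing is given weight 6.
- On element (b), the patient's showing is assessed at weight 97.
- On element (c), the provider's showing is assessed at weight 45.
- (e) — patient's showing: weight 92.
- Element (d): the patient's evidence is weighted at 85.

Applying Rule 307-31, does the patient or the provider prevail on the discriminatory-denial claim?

patient

— Issue I —
Stage I.1 — burden on patient; standard: clear and convincing evidence (weight is at least 78).
    (a): 78 ≥ 78 [met]
    (b): 97 − 19 = 78 ≥ 78 [met]
  Stage I.1 carried; the burden shifts to the provider.
Stage I.2 — burden on provider; standard: a more-likely-than-not showing (weight is at least 48).
    (c): 45 < 48 [not met]
  The provider does not carry Stage I.2.
The analysis ends at Stage I.2; the patient prevails on this issue.
— Issue II —
Stage II.1 — burden on patient; standard: a heightened civil standard (weight is at least 78).
    (d): 85 − 6 = 79 ≥ 78 [met]
    (e): 92 − 14 = 78 ≥ 78 [met]
  Stage II.1 carried; the burden remains with the patient.
Stage II.2 — burden on patient; standard: any credible evidence (weight is at least 10).
    (f): 67 − 57 = 10 ≥ 10 [met]
  Stage II.2 carried; the final stage is satisfied.
All stages carried — the patient prevails on this issue.
Per-issue: Issue I → patient; Issue II → patient. The patient must prevail on every issue; overall, the patient prevails.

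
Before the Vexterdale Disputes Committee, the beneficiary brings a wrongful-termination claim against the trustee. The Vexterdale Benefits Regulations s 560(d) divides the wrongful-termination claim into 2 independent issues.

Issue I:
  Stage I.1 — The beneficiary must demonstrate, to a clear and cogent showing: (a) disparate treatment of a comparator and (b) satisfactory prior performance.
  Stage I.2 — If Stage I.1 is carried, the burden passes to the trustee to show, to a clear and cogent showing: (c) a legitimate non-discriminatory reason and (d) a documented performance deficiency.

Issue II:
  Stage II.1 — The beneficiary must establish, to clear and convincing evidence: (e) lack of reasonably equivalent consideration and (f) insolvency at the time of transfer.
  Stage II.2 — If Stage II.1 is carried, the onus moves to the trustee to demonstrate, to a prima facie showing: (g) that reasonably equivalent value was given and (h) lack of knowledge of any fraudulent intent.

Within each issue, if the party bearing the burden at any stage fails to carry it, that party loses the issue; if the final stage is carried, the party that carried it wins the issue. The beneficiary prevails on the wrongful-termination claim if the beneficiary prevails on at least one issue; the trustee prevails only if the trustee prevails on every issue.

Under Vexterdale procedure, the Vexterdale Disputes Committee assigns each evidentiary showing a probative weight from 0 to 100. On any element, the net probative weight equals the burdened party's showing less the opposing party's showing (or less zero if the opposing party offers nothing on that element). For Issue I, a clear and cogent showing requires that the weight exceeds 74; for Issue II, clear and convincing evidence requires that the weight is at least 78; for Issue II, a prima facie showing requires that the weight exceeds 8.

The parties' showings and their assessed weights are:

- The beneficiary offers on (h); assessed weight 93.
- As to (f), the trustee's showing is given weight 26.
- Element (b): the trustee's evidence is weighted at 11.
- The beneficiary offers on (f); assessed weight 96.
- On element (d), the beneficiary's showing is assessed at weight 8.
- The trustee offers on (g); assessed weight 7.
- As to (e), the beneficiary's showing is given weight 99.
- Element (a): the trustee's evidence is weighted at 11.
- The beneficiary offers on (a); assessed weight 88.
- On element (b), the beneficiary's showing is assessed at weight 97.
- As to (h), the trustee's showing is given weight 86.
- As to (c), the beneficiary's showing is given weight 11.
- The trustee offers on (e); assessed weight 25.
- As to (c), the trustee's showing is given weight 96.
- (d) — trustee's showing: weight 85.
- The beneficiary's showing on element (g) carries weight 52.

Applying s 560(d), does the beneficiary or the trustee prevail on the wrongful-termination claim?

trustee

— Issue I —
Stage I.1 — burden on beneficiary; standard: a clear and cogent showing (weight exceeds 74).
    (a): 88 − 11 = 77 > 74 [met]
    (b): 97 − 11 = 86 > 74 [met]
  The beneficiary carries Stage I.1; the trustee now bears the burden.
Stage I.2 — burden on trustee; standard: a clear and cogent showing (weight exceeds 74).
    (c): 96 − 11 = 85 > 74 [met]
    (d): 85 − 8 = 77 > 74 [met]
  All elements met at the final stage.
With every stage satisfied, the trustee prevails on this issue.
— Issue II —
At Stage II.1 the beneficiary must meet clear and convincing evidence (weight is at least 78): on (e) the weight is 99 less the opposing 25 gives net 74, which does not reach 78, so (e) does not meet the standard; on (f) the weight is 96 less the opposing 26 gives net 70, which does not reach 78, so (f) does not meet the standard.
  Stage II.1 not carried; the beneficiary fails its burden.
So the trustee prevails on this issue.
Per-issue: Issue I → trustee; Issue II → trustee. The beneficiary must prevail on at least one issue; overall, the trustee prevails.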